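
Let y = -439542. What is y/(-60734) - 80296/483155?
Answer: 103745108873/14671967885 ≈ 7.0710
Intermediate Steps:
y/(-60734) - 80296/483155 = -439542/(-60734) - 80296/483155 = -439542*(-1/60734) - 80296*1/483155 = 219771/30367 - 80296/483155 = 103745108873/14671967885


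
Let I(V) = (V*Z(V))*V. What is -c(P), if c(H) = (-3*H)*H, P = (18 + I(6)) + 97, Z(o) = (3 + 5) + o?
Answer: 1149483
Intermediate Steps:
Z(o) = 8 + o
I(V) = V²*(8 + V) (I(V) = (V*(8 + V))*V = V²*(8 + V))
P = 619 (P = (18 + 6²*(8 + 6)) + 97 = (18 + 36*14) + 97 = (18 + 504) + 97 = 522 + 97 = 619)
c(H) = -3*H²
-c(P) = -(-3)*619² = -(-3)*383161 = -1*(-1149483) = 1149483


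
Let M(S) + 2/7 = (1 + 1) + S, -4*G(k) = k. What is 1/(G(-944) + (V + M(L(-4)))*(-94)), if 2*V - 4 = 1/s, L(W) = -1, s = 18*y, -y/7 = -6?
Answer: -756/14519 ≈ -0.052070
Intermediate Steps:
y = 42 (y = -7*(-6) = 42)
G(k) = -k/4
s = 756 (s = 18*42 = 756)
V = 3025/1512 (V = 2 + (½)/756 = 2 + (½)*(1/756) = 2 + 1/1512 = 3025/1512 ≈ 2.0007)
M(S) = 12/7 + S (M(S) = -2/7 + ((1 + 1) + S) = -2/7 + (2 + S) = 12/7 + S)
1/(G(-944) + (V + M(L(-4)))*(-94)) = 1/(-¼*(-944) + (3025/1512 + (12/7 - 1))*(-94)) = 1/(236 + (3025/1512 + 5/7)*(-94)) = 1/(236 + (4105/1512)*(-94)) = 1/(236 - 192935/756) = 1/(-14519/756) = -756/14519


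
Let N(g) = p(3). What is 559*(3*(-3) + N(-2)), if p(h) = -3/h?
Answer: -5590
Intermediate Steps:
N(g) = -1 (N(g) = -3/3 = -3*⅓ = -1)
559*(3*(-3) + N(-2)) = 559*(3*(-3) - 1) = 559*(-9 - 1) = 559*(-10) = -5590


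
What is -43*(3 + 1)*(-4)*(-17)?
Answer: -11696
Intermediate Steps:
-43*(3 + 1)*(-4)*(-17) = -172*(-4)*(-17) = -43*(-16)*(-17) = 688*(-17) = -11696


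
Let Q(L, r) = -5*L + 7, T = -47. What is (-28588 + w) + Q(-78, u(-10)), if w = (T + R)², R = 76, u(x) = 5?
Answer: -27350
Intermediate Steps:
w = 841 (w = (-47 + 76)² = 29² = 841)
Q(L, r) = 7 - 5*L
(-28588 + w) + Q(-78, u(-10)) = (-28588 + 841) + (7 - 5*(-78)) = -27747 + (7 + 390) = -27747 + 397 = -27350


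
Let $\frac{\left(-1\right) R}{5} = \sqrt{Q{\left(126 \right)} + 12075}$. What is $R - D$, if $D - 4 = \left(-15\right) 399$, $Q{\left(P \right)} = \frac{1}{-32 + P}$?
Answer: $5981 - \frac{5 \sqrt{106694794}}{94} \approx 5431.6$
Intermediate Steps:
$D = -5981$ ($D = 4 - 5985 = -5981$)
$R = - \frac{5 \sqrt{106694794}}{94}$ ($R = - 5 \sqrt{\frac{1}{-32 + 126} + 12075} = - 5 \sqrt{\frac{1}{94} + 12075} = - 5 \sqrt{\frac{1135051}{94}} = - 5 \frac{\sqrt{106694794}}{94} = - \frac{5 \sqrt{106694794}}{94} \approx -549.43$)
$R - D = - \frac{5 \sqrt{106694794}}{94} - -5981 = - \frac{5 \sqrt{106694794}}{94} + 5981 = 5981 - \frac{5 \sqrt{106694794}}{94}$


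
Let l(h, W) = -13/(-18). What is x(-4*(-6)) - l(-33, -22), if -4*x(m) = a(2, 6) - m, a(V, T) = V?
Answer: 43/9 ≈ 4.7778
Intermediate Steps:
l(h, W) = 13/18 (l(h, W) = -13*(-1/18) = 13/18)
x(m) = -1/2 + m/4 (x(m) = -(2 - m)/4 = -1/2 + m/4)
x(-4*(-6)) - l(-33, -22) = (-1/2 + (-4*(-6))/4) - 1*13/18 = (-1/2 + (1/4)*24) - 13/18 = (-1/2 + 6) - 13/18 = 11/2 - 13/18 = 43/9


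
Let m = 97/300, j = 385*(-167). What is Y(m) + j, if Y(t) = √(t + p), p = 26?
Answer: -64295 + √23691/30 ≈ -64290.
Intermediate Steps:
j = -64295
m = 97/300 (m = 97*(1/300) = 97/300 ≈ 0.32333)
Y(t) = √(26 + t) (Y(t) = √(t + 26) = √(26 + t))
Y(m) + j = √(26 + 97/300) - 64295 = √(7897/300) - 64295 = √23691/30 - 64295 = -64295 + √23691/30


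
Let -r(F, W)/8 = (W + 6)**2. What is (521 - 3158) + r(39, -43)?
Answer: -13589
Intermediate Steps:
r(F, W) = -8*(6 + W)**2 (r(F, W) = -8*(W + 6)**2 = -8*(6 + W)**2)
(521 - 3158) + r(39, -43) = (521 - 3158) - 8*(6 - 43)**2 = -2637 - 8*(-37)**2 = -2637 - 8*1369 = -2637 - 10952 = -13589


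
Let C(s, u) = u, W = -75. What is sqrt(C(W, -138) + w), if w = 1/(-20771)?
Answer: I*sqrt(59537973629)/20771 ≈ 11.747*I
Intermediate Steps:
w = -1/20771 ≈ -4.8144e-5
sqrt(C(W, -138) + w) = sqrt(-138 - 1/20771) = sqrt(-2866399/20771) = I*sqrt(59537973629)/20771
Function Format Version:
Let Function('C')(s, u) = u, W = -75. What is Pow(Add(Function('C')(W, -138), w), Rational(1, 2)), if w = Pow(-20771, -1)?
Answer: Mul(Rational(1, 20771), I, Pow(59537973629, Rational(1, 2))) ≈ Mul(11.747, I)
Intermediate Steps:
w = Rational(-1, 20771) ≈ -4.8144e-5
Pow(Add(Function('C')(W, -138), w), Rational(1, 2)) = Pow(Add(-138, Rational(-1, 20771)), Rational(1, 2)) = Pow(Rational(-2866399, 20771), Rational(1, 2)) = Mul(Rational(1, 20771), I, Pow(59537973629, Rational(1, 2)))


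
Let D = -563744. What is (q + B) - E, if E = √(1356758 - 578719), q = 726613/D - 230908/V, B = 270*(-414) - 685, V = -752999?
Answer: -47741659691273875/424498668256 - √778039 ≈ -1.1335e+5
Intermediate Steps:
B = -112465 (B = -111780 - 685 = -112465)
q = -416965862835/424498668256 (q = 726613/(-563744) - 230908/(-752999) = 726613*(-1/563744) - 230908*(-1/752999) = -726613/563744 + 230908/752999 = -416965862835/424498668256 ≈ -0.98225)
E = √778039 ≈ 882.07
(q + B) - E = (-416965862835/424498668256 - 112465) - √778039 = -47741659691273875/424498668256 - √778039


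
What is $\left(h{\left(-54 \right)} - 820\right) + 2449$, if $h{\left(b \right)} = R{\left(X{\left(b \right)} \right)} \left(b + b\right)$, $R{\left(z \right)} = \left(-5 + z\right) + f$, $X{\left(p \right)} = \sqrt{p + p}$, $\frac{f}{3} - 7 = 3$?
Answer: $-1071 - 648 i \sqrt{3} \approx -1071.0 - 1122.4 i$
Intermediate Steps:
$f = 30$ ($f = 21 + 3 \cdot 3 = 21 + 9 = 30$)
$X{\left(p \right)} = \sqrt{2} \sqrt{p}$ ($X{\left(p \right)} = \sqrt{2 p} = \sqrt{2} \sqrt{p}$)
$R{\left(z \right)} = 25 + z$ ($R{\left(z \right)} = \left(-5 + z\right) + 30 = 25 + z$)
$h{\left(b \right)} = 2 b \left(25 + \sqrt{2} \sqrt{b}\right)$ ($h{\left(b \right)} = \left(25 + \sqrt{2} \sqrt{b}\right) \left(b + b\right) = \left(25 + \sqrt{2} \sqrt{b}\right) 2 b = 2 b \left(25 + \sqrt{2} \sqrt{b}\right)$)
$\left(h{\left(-54 \right)} - 820\right) + 2449 = \left(2 \left(-54\right) \left(25 + \sqrt{2} \sqrt{-54}\right) - 820\right) + 2449 = \left(2 \left(-54\right) \left(25 + \sqrt{2} \cdot 3 i \sqrt{6}\right) + \left(-990 + 170\right)\right) + 2449 = \left(2 \left(-54\right) \left(25 + 6 i \sqrt{3}\right) - 820\right) + 2449 = \left(\left(-2700 - 648 i \sqrt{3}\right) - 820\right) + 2449 = \left(-3520 - 648 i \sqrt{3}\right) + 2449 = -1071 - 648 i \sqrt{3}$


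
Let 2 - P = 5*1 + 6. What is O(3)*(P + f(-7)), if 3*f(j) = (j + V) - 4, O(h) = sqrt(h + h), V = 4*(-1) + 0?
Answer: -14*sqrt(6) ≈ -34.293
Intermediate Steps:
V = -4 (V = -4 + 0 = -4)
P = -9 (P = 2 - (5*1 + 6) = 2 - (5 + 6) = 2 - 1*11 = 2 - 11 = -9)
O(h) = sqrt(2)*sqrt(h) (O(h) = sqrt(2*h) = sqrt(2)*sqrt(h))
f(j) = -8/3 + j/3 (f(j) = ((j - 4) - 4)/3 = ((-4 + j) - 4)/3 = (-8 + j)/3 = -8/3 + j/3)
O(3)*(P + f(-7)) = (sqrt(2)*sqrt(3))*(-9 + (-8/3 + (1/3)*(-7))) = sqrt(6)*(-9 + (-8/3 - 7/3)) = sqrt(6)*(-9 - 5) = sqrt(6)*(-14) = -14*sqrt(6)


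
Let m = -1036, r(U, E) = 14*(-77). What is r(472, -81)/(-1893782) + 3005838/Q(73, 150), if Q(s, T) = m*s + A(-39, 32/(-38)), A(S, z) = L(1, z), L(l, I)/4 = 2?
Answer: -6808995671/171301190 ≈ -39.749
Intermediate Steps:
L(l, I) = 8 (L(l, I) = 4*2 = 8)
A(S, z) = 8
r(U, E) = -1078
Q(s, T) = 8 - 1036*s (Q(s, T) = -1036*s + 8 = 8 - 1036*s)
r(472, -81)/(-1893782) + 3005838/Q(73, 150) = -1078/(-1893782) + 3005838/(8 - 1036*73) = -1078*(-1/1893782) + 3005838/(8 - 75628) = 49/86081 + 3005838/(-75620) = 49/86081 + 3005838*(-1/75620) = 49/86081 - 79101/1990 = -6808995671/171301190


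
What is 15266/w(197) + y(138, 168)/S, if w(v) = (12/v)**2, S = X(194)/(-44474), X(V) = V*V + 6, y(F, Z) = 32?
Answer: 5575276600589/1355112 ≈ 4.1143e+6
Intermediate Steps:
X(V) = 6 + V**2 (X(V) = V**2 + 6 = 6 + V**2)
S = -18821/22237 (S = (6 + 194**2)/(-44474) = (6 + 37636)*(-1/44474) = 37642*(-1/44474) = -18821/22237 ≈ -0.84638)
w(v) = 144/v**2
15266/w(197) + y(138, 168)/S = 15266/((144/197**2)) + 32/(-18821/22237) = 15266/((144*(1/38809))) + 32*(-22237/18821) = 15266/(144/38809) - 711584/18821 = 15266*(38809/144) - 711584/18821 = 296229097/72 - 711584/18821 = 5575276600589/1355112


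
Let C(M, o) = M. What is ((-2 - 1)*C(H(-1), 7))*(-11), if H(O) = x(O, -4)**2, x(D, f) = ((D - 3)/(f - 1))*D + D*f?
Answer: 8448/25 ≈ 337.92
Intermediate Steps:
x(D, f) = D*f + D*(-3 + D)/(-1 + f) (x(D, f) = ((-3 + D)/(-1 + f))*D + D*f = D*(-3 + D)/(-1 + f) + D*f = D*f + D*(-3 + D)/(-1 + f))
H(O) = O**2*(17 + O)**2/25 (H(O) = (O*(-3 + O + (-4)**2 - 1*(-4))/(-1 - 4))**2 = (O*(-3 + O + 16 + 4)/(-5))**2 = (O*(-1/5)*(17 + O))**2 = (-O*(17 + O)/5)**2 = O**2*(17 + O)**2/25)
((-2 - 1)*C(H(-1), 7))*(-11) = ((-2 - 1)*((1/25)*(-1)**2*(17 - 1)**2))*(-11) = -3*16**2/25*(-11) = -3*256/25*(-11) = -768/25*(-11) = 8448/25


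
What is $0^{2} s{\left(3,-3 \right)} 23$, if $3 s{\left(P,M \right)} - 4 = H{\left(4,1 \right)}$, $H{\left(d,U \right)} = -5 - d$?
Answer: $0$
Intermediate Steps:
$s{\left(P,M \right)} = - \frac{5}{3}$ ($s{\left(P,M \right)} = \frac{4}{3} + \frac{-5 - 4}{3} = \frac{4}{3} + \frac{1}{3} \left(-9\right) = \frac{4}{3} - 3 = - \frac{5}{3}$)
$0^{2} s{\left(3,-3 \right)} 23 = 0^{2} \left(- \frac{5}{3}\right) 23 = 0 \left(- \frac{5}{3}\right) 23 = 0 \cdot 23 = 0$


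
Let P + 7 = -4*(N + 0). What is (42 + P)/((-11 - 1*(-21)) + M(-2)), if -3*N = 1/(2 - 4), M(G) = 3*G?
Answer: 103/12 ≈ 8.5833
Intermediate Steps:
N = ⅙ (N = -1/(3*(2 - 4)) = -⅓/(-2) = -⅓*(-½) = ⅙ ≈ 0.16667)
P = -23/3 (P = -7 - 4*(⅙ + 0) = -7 - 4*⅙ = -7 - ⅔ = -23/3 ≈ -7.6667)
(42 + P)/((-11 - 1*(-21)) + M(-2)) = (42 - 23/3)/((-11 - 1*(-21)) + 3*(-2)) = (103/3)/((-11 + 21) - 6) = (103/3)/(10 - 6) = (103/3)/4 = (¼)*(103/3) = 103/12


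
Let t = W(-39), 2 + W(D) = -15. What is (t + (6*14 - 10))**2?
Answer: 3249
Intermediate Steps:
W(D) = -17 (W(D) = -2 - 15 = -17)
t = -17
(t + (6*14 - 10))**2 = (-17 + (6*14 - 10))**2 = (-17 + (84 - 10))**2 = (-17 + 74)**2 = 57**2 = 3249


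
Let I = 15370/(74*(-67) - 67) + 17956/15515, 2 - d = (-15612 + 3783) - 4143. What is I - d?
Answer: -49821088076/3118515 ≈ -15976.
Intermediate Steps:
d = 15974 (d = 2 - ((-15612 + 3783) - 4143) = 2 - (-11829 - 4143) = 2 - 1*(-15972) = 2 + 15972 = 15974)
I = -5929466/3118515 (I = 15370/(-4958 - 67) + 17956*(1/15515) = 15370/(-5025) + 17956/15515 = 15370*(-1/5025) + 17956/15515 = -3074/1005 + 17956/15515 = -5929466/3118515 ≈ -1.9014)
I - d = -5929466/3118515 - 1*15974 = -5929466/3118515 - 15974 = -49821088076/3118515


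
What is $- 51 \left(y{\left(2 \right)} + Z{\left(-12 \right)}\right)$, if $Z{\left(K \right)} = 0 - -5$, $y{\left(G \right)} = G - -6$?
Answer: $-663$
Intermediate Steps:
$y{\left(G \right)} = 6 + G$ ($y{\left(G \right)} = G + 6 = 6 + G$)
$Z{\left(K \right)} = 5$ ($Z{\left(K \right)} = 0 + 5 = 5$)
$- 51 \left(y{\left(2 \right)} + Z{\left(-12 \right)}\right) = - 51 \left(\left(6 + 2\right) + 5\right) = - 51 \left(8 + 5\right) = \left(-51\right) 13 = -663$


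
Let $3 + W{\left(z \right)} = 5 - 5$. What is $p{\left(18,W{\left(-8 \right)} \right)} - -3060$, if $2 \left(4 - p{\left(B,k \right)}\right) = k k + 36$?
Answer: $\frac{6083}{2} \approx 3041.5$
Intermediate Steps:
$W{\left(z \right)} = -3$ ($W{\left(z \right)} = -3 + \left(5 - 5\right) = -3 + 0 = -3$)
$p{\left(B,k \right)} = -14 - \frac{k^{2}}{2}$ ($p{\left(B,k \right)} = 4 - \frac{k k + 36}{2} = 4 - \frac{k^{2} + 36}{2} = 4 - \frac{36 + k^{2}}{2} = 4 - \left(18 + \frac{k^{2}}{2}\right) = -14 - \frac{k^{2}}{2}$)
$p{\left(18,W{\left(-8 \right)} \right)} - -3060 = \left(-14 - \frac{\left(-3\right)^{2}}{2}\right) - -3060 = \left(-14 - \frac{9}{2}\right) + 3060 = - \frac{37}{2} + 3060 = \frac{6083}{2}$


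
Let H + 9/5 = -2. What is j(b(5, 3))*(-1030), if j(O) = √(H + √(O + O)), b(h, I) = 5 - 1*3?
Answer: -618*I*√5 ≈ -1381.9*I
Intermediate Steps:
H = -19/5 (H = -9/5 - 2 = -19/5 ≈ -3.8000)
b(h, I) = 2 (b(h, I) = 5 - 3 = 2)
j(O) = √(-19/5 + √2*√O) (j(O) = √(-19/5 + √(O + O)) = √(-19/5 + √(2*O)) = √(-19/5 + √2*√O))
j(b(5, 3))*(-1030) = (√(-95 + 25*√2*√2)/5)*(-1030) = (√(-95 + 50)/5)*(-1030) = (√(-45)/5)*(-1030) = ((3*I*√5)/5)*(-1030) = (3*I*√5/5)*(-1030) = -618*I*√5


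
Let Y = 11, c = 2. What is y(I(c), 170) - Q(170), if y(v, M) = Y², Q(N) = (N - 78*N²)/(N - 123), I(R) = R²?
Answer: 2259717/47 ≈ 48079.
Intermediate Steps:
Q(N) = (N - 78*N²)/(-123 + N)
y(v, M) = 121 (y(v, M) = 11² = 121)
y(I(c), 170) - Q(170) = 121 - 170*(1 - 78*170)/(-123 + 170) = 121 - 170*(1 - 13260)/47 = 121 - 170*(-13259)/47 = 121 - 1*(-2254030/47) = 121 + 2254030/47 = 2259717/47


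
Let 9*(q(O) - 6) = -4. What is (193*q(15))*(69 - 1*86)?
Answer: -164050/9 ≈ -18228.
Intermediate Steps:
q(O) = 50/9 (q(O) = 6 + (⅑)*(-4) = 6 - 4/9 = 50/9)
(193*q(15))*(69 - 1*86) = (193*(50/9))*(69 - 1*86) = 9650*(69 - 86)/9 = (9650/9)*(-17) = -164050/9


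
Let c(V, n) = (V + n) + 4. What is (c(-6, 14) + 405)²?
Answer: 173889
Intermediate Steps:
c(V, n) = 4 + V + n
(c(-6, 14) + 405)² = ((4 - 6 + 14) + 405)² = (12 + 405)² = 417² = 173889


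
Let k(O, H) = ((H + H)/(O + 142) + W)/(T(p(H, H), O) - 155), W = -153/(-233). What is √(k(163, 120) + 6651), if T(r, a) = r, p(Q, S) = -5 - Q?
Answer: √537425308704570/284260 ≈ 81.554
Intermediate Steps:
W = 153/233 (W = -153*(-1/233) = 153/233 ≈ 0.65665)
k(O, H) = (153/233 + 2*H/(142 + O))/(-160 - H) (k(O, H) = ((H + H)/(O + 142) + 153/233)/((-5 - H) - 155) = ((2*H)/(142 + O) + 153/233)/(-160 - H) = (2*H/(142 + O) + 153/233)/(-160 - H) = (153/233 + 2*H/(142 + O))/(-160 - H))
√(k(163, 120) + 6651) = √((-21726 - 466*120 - 153*163)/(233*(22720 + 142*120 + 160*163 + 120*163)) + 6651) = √((-21726 - 55920 - 24939)/(233*(22720 + 17040 + 26080 + 19560)) + 6651) = √((1/233)*(-102585)/85400 + 6651) = √((1/233)*(1/85400)*(-102585) + 6651) = √(-2931/568520 + 6651) = √(3781223589/568520) = √537425308704570/284260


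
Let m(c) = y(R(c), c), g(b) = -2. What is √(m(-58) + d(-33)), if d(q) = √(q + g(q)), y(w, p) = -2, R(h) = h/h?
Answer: √(-2 + I*√35) ≈ 1.4569 + 2.0304*I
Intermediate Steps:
R(h) = 1
d(q) = √(-2 + q) (d(q) = √(q - 2) = √(-2 + q))
m(c) = -2
√(m(-58) + d(-33)) = √(-2 + √(-2 - 33)) = √(-2 + √(-35)) = √(-2 + I*√35)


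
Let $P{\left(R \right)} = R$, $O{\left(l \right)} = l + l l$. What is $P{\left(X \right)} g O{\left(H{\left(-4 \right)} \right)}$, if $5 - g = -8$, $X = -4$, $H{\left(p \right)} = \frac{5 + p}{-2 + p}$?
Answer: $\frac{65}{9} \approx 7.2222$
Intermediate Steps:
$H{\left(p \right)} = \frac{5 + p}{-2 + p}$
$O{\left(l \right)} = l + l^{2}$
$g = 13$ ($g = 5 - -8 = 5 + 8 = 13$)
$P{\left(X \right)} g O{\left(H{\left(-4 \right)} \right)} = \left(-4\right) 13 \frac{5 - 4}{-2 - 4} \left(1 + \frac{5 - 4}{-2 - 4}\right) = - 52 \frac{1}{-6} \cdot 1 \left(1 + \frac{1}{-6} \cdot 1\right) = - 52 \left(- \frac{1}{6}\right) 1 \left(1 - \frac{1}{6}\right) = - 52 \left(- \frac{1 - \frac{1}{6}}{6}\right) = - 52 \left(\left(- \frac{1}{6}\right) \frac{5}{6}\right) = \left(-52\right) \left(- \frac{5}{36}\right) = \frac{65}{9}$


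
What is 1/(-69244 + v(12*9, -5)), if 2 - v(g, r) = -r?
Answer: -1/69247 ≈ -1.4441e-5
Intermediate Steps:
v(g, r) = 2 + r (v(g, r) = 2 - (-1)*r = 2 + r)
1/(-69244 + v(12*9, -5)) = 1/(-69244 + (2 - 5)) = 1/(-69244 - 3) = 1/(-69247) = -1/69247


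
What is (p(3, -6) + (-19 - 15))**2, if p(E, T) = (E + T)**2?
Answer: 625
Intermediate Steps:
(p(3, -6) + (-19 - 15))**2 = ((3 - 6)**2 + (-19 - 15))**2 = ((-3)**2 - 34)**2 = (9 - 34)**2 = (-25)**2 = 625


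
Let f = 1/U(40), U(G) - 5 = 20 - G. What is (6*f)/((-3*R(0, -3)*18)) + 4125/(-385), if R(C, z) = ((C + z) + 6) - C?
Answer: -30368/2835 ≈ -10.712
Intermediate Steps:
U(G) = 25 - G (U(G) = 5 + (20 - G) = 25 - G)
f = -1/15 (f = 1/(25 - 1*40) = 1/(25 - 40) = 1/(-15) = -1/15 ≈ -0.066667)
R(C, z) = 6 + z (R(C, z) = (6 + C + z) - C = 6 + z)
(6*f)/((-3*R(0, -3)*18)) + 4125/(-385) = (6*(-1/15))/((-3*(6 - 3)*18)) + 4125/(-385) = -2/(5*(-3*3*18)) + 4125*(-1/385) = -2/(5*((-9*18))) - 75/7 = -2/5/(-162) - 75/7 = -2/5*(-1/162) - 75/7 = 1/405 - 75/7 = -30368/2835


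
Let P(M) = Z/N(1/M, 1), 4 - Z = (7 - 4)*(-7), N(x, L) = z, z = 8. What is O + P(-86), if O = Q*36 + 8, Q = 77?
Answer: 22265/8 ≈ 2783.1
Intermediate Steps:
N(x, L) = 8
Z = 25 (Z = 4 - (7 - 4)*(-7) = 4 - 3*(-7) = 4 - 1*(-21) = 4 + 21 = 25)
P(M) = 25/8
O = 2780 (O = 77*36 + 8 = 2772 + 8 = 2780)
O + P(-86) = 2780 + 25/8 = 22265/8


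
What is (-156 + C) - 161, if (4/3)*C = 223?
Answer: -599/4 ≈ -149.75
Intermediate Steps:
C = 669/4 (C = (¾)*223 = 669/4 ≈ 167.25)
(-156 + C) - 161 = (-156 + 669/4) - 161 = 45/4 - 161 = -599/4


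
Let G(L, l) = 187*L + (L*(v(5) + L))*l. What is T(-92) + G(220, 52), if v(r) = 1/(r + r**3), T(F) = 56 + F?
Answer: 2557992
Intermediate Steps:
G(L, l) = 187*L + L*l*(1/130 + L) (G(L, l) = 187*L + (L*(1/(5 + 5**3) + L))*l = 187*L + (L*(1/(5 + 125) + L))*l = 187*L + (L*(1/130 + L))*l = 187*L + L*l*(1/130 + L))
T(-92) + G(220, 52) = (56 - 92) + (1/130)*220*(24310 + 52 + 130*220*52) = -36 + (1/130)*220*(24310 + 52 + 1487200) = -36 + (1/130)*220*1511562 = -36 + 2558028 = 2557992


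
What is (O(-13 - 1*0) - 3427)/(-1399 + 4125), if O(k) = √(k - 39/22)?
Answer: -3427/2726 + 5*I*√286/59972 ≈ -1.2572 + 0.00141*I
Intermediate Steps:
O(k) = √(-39/22 + k) (O(k) = √(k - 39*1/22) = √(k - 39/22) = √(-39/22 + k))
(O(-13 - 1*0) - 3427)/(-1399 + 4125) = (√(-858 + 484*(-13 - 1*0))/22 - 3427)/(-1399 + 4125) = (√(-858 + 484*(-13 + 0))/22 - 3427)/2726 = (√(-858 + 484*(-13))/22 - 3427)*(1/2726) = (√(-858 - 6292)/22 - 3427)*(1/2726) = (√(-7150)/22 - 3427)*(1/2726) = ((5*I*√286)/22 - 3427)*(1/2726) = (5*I*√286/22 - 3427)*(1/2726) = (-3427 + 5*I*√286/22)*(1/2726) = -3427/2726 + 5*I*√286/59972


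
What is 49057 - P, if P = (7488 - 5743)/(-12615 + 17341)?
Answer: 231841637/4726 ≈ 49057.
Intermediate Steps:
P = 1745/4726 ≈ 0.36923
49057 - P = 49057 - 1*1745/4726 = 49057 - 1745/4726 = 231841637/4726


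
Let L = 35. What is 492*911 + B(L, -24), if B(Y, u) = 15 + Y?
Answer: 448262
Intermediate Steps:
492*911 + B(L, -24) = 492*911 + (15 + 35) = 448212 + 50 = 448262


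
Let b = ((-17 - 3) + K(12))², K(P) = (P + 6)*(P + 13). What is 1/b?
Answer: 1/184900 ≈ 5.4083e-6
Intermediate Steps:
K(P) = (6 + P)*(13 + P)
b = 184900 (b = ((-17 - 3) + (78 + 12² + 19*12))² = (-20 + (78 + 144 + 228))² = (-20 + 450)² = 430² = 184900)
1/b = 1/184900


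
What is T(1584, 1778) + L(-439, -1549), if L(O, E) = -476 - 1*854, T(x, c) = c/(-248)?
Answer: -165809/124 ≈ -1337.2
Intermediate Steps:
T(x, c) = -c/248 (T(x, c) = c*(-1/248) = -c/248)
L(O, E) = -1330 (L(O, E) = -476 - 854 = -1330)
T(1584, 1778) + L(-439, -1549) = -1/248*1778 - 1330 = -889/124 - 1330 = -165809/124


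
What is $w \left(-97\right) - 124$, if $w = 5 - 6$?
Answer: $-27$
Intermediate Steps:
$w = -1$ ($w = 5 - 6 = -1$)
$w \left(-97\right) - 124 = \left(-1\right) \left(-97\right) - 124 = 97 - 124 = -27$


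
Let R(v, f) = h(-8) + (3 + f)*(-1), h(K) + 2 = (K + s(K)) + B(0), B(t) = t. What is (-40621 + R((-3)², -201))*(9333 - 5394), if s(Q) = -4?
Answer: -159281343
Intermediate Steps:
h(K) = -6 + K (h(K) = -2 + ((K - 4) + 0) = -2 + ((-4 + K) + 0) = -2 + (-4 + K) = -6 + K)
R(v, f) = -17 - f (R(v, f) = (-6 - 8) + (3 + f)*(-1) = -14 + (-3 - f) = -17 - f)
(-40621 + R((-3)², -201))*(9333 - 5394) = (-40621 + (-17 - 1*(-201)))*(9333 - 5394) = (-40621 + (-17 + 201))*3939 = (-40621 + 184)*3939 = -40437*3939 = -159281343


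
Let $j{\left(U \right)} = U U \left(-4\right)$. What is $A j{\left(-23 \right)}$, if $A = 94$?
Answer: $-198904$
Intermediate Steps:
$j{\left(U \right)} = - 4 U^{2}$ ($j{\left(U \right)} = U^{2} \left(-4\right) = - 4 U^{2}$)
$A j{\left(-23 \right)} = 94 \left(- 4 \left(-23\right)^{2}\right) = 94 \left(\left(-4\right) 529\right) = 94 \left(-2116\right) = -198904$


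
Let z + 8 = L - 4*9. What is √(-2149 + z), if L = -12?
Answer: 21*I*√5 ≈ 46.957*I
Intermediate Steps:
z = -56 (z = -8 + (-12 - 4*9) = -8 + (-12 - 36) = -8 - 48 = -56)
√(-2149 + z) = √(-2149 - 56) = √(-2205) = 21*I*√5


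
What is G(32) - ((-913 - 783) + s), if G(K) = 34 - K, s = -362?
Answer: 2060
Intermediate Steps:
G(32) - ((-913 - 783) + s) = (34 - 1*32) - ((-913 - 783) - 362) = (34 - 32) - (-1696 - 362) = 2 - 1*(-2058) = 2 + 2058 = 2060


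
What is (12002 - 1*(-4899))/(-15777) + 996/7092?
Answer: -2893000/3108069 ≈ -0.93080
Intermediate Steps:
(12002 - 1*(-4899))/(-15777) + 996/7092 = (12002 + 4899)*(-1/15777) + 996*(1/7092) = 16901*(-1/15777) + 83/591 = -16901/15777 + 83/591 = -2893000/3108069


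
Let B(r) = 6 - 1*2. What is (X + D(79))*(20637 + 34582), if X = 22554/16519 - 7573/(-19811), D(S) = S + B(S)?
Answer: 1531461533586032/327257909 ≈ 4.6797e+6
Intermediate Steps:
B(r) = 4 (B(r) = 6 - 2 = 4)
D(S) = 4 + S (D(S) = S + 4 = 4 + S)
X = 571915681/327257909 (X = 22554*(1/16519) - 7573*(-1/19811) = 22554/16519 + 7573/19811 = 571915681/327257909 ≈ 1.7476)
(X + D(79))*(20637 + 34582) = (571915681/327257909 + (4 + 79))*(20637 + 34582) = (571915681/327257909 + 83)*55219 = (27734322128/327257909)*55219 = 1531461533586032/327257909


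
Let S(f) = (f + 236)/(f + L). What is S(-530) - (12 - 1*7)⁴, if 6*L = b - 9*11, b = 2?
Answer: -2046361/3277 ≈ -624.46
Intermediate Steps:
L = -97/6 (L = (2 - 9*11)/6 = (2 - 99)/6 = (⅙)*(-97) = -97/6 ≈ -16.167)
S(f) = (236 + f)/(-97/6 + f) (S(f) = (f + 236)/(f - 97/6) = (236 + f)/(-97/6 + f))
S(-530) - (12 - 1*7)⁴ = 6*(236 - 530)/(-97 + 6*(-530)) - (12 - 1*7)⁴ = 6*(-294)/(-97 - 3180) - (12 - 7)⁴ = 6*(-294)/(-3277) - 1*5⁴ = 6*(-1/3277)*(-294) - 1*625 = 1764/3277 - 625 = -2046361/3277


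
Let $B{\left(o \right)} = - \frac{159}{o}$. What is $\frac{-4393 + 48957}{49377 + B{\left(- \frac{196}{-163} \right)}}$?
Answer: $\frac{8734544}{9651975} \approx 0.90495$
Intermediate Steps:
$\frac{-4393 + 48957}{49377 + B{\left(- \frac{196}{-163} \right)}} = \frac{-4393 + 48957}{49377 - \frac{159}{\left(-196\right) \frac{1}{-163}}} = \frac{44564}{49377 - \frac{159}{\left(-196\right) \left(- \frac{1}{163}\right)}} = \frac{44564}{49377 - \frac{159}{\frac{196}{163}}} = \frac{44564}{49377 - \frac{25917}{196}} = \frac{44564}{\frac{9651975}{196}} = 44564 \cdot \frac{196}{9651975} = \frac{8734544}{9651975}$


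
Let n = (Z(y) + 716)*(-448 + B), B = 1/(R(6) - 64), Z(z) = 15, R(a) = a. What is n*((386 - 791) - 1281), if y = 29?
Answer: 16012814505/29 ≈ 5.5217e+8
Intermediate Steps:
B = -1/58 (B = 1/(6 - 64) = 1/(-58) = -1/58 ≈ -0.017241)
n = -18995035/58 (n = (15 + 716)*(-448 - 1/58) = 731*(-25985/58) = -18995035/58 ≈ -3.2750e+5)
n*((386 - 791) - 1281) = -18995035*((386 - 791) - 1281)/58 = -18995035*(-405 - 1281)/58 = -18995035/58*(-1686) = 16012814505/29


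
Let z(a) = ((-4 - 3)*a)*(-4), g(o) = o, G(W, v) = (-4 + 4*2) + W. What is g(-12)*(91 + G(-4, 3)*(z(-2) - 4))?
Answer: -1092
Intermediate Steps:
G(W, v) = 4 + W (G(W, v) = (-4 + 8) + W = 4 + W)
z(a) = 28*a (z(a) = -7*a*(-4) = 28*a)
g(-12)*(91 + G(-4, 3)*(z(-2) - 4)) = -12*(91 + (4 - 4)*(28*(-2) - 4)) = -12*(91 + 0*(-56 - 4)) = -12*(91 + 0*(-60)) = -12*(91 + 0) = -12*91 = -1092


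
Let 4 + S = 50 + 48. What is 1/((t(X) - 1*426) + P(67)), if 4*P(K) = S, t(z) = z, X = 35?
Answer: -2/735 ≈ -0.0027211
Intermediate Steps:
S = 94 (S = -4 + (50 + 48) = -4 + 98 = 94)
P(K) = 47/2 (P(K) = (¼)*94 = 47/2)
1/((t(X) - 1*426) + P(67)) = 1/((35 - 1*426) + 47/2) = 1/((35 - 426) + 47/2) = 1/(-391 + 47/2) = 1/(-735/2) = -2/735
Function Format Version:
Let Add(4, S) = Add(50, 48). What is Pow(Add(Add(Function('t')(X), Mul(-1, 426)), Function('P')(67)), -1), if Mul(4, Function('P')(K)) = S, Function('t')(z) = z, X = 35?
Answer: Rational(-2, 735) ≈ -0.0027211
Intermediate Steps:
S = 94 (S = Add(-4, Add(50, 48)) = Add(-4, 98) = 94)
Function('P')(K) = Rational(47, 2) (Function('P')(K) = Mul(Rational(1, 4), 94) = Rational(47, 2))
Pow(Add(Add(Function('t')(X), Mul(-1, 426)), Function('P')(67)), -1) = Pow(Add(Add(35, Mul(-1, 426)), Rational(47, 2)), -1) = Pow(Add(Add(35, -426), Rational(47, 2)), -1) = Pow(Add(-391, Rational(47, 2)), -1) = Pow(Rational(-735, 2), -1) = Rational(-2, 735)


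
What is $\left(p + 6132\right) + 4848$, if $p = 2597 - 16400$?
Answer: $-2823$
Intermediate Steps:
$p = -13803$
$\left(p + 6132\right) + 4848 = \left(-13803 + 6132\right) + 4848 = -7671 + 4848 = -2823$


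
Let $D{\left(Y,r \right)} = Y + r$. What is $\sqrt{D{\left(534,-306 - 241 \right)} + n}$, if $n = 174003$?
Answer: $\sqrt{173990} \approx 417.12$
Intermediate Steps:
$\sqrt{D{\left(534,-306 - 241 \right)} + n} = \sqrt{\left(534 - 547\right) + 174003} = \sqrt{-13 + 174003} = \sqrt{173990}$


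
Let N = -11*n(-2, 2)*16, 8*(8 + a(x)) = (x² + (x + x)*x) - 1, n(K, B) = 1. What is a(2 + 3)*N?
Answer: -220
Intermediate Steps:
a(x) = -65/8 + 3*x²/8 (a(x) = -8 + ((x² + (x + x)*x) - 1)/8 = -8 + ((x² + (2*x)*x) - 1)/8 = -8 + ((x² + 2*x²) - 1)/8 = -8 + (3*x² - 1)/8 = -8 + (-1 + 3*x²)/8 = -8 + (-⅛ + 3*x²/8) = -65/8 + 3*x²/8)
N = -176 (N = -11*1*16 = -11*16 = -176)
a(2 + 3)*N = (-65/8 + 3*(2 + 3)²/8)*(-176) = (-65/8 + (3/8)*5²)*(-176) = (-65/8 + (3/8)*25)*(-176) = (-65/8 + 75/8)*(-176) = (5/4)*(-176) = -220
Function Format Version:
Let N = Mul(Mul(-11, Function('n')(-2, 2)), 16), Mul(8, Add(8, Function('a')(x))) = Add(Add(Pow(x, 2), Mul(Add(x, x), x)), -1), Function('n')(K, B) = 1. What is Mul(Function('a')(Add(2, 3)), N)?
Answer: -220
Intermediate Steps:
Function('a')(x) = Add(Rational(-65, 8), Mul(Rational(3, 8), Pow(x, 2))) (Function('a')(x) = Add(-8, Mul(Rational(1, 8), Add(Add(Pow(x, 2), Mul(Add(x, x), x)), -1))) = Add(-8, Mul(Rational(1, 8), Add(Add(Pow(x, 2), Mul(Mul(2, x), x)), -1))) = Add(-8, Mul(Rational(1, 8), Add(Add(Pow(x, 2), Mul(2, Pow(x, 2))), -1))) = Add(-8, Mul(Rational(1, 8), Add(Mul(3, Pow(x, 2)), -1))) = Add(-8, Mul(Rational(1, 8), Add(-1, Mul(3, Pow(x, 2))))) = Add(-8, Add(Rational(-1, 8), Mul(Rational(3, 8), Pow(x, 2)))) = Add(Rational(-65, 8), Mul(Rational(3, 8), Pow(x, 2))))
N = -176 (N = Mul(Mul(-11, 1), 16) = Mul(-11, 16) = -176)
Mul(Function('a')(Add(2, 3)), N) = Mul(Add(Rational(-65, 8), Mul(Rational(3, 8), Pow(Add(2, 3), 2))), -176) = Mul(Add(Rational(-65, 8), Mul(Rational(3, 8), Pow(5, 2))), -176) = Mul(Add(Rational(-65, 8), Mul(Rational(3, 8), 25)), -176) = Mul(Add(Rational(-65, 8), Rational(75, 8)), -176) = Mul(Rational(5, 4), -176) = -220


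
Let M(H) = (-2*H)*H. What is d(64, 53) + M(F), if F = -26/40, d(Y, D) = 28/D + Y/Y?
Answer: 7243/10600 ≈ 0.68330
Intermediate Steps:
d(Y, D) = 1 + 28/D (d(Y, D) = 28/D + 1 = 1 + 28/D)
F = -13/20 (F = -26*1/40 = -13/20 ≈ -0.65000)
M(H) = -2*H**2
d(64, 53) + M(F) = (28 + 53)/53 - 2*(-13/20)**2 = (1/53)*81 - 2*169/400 = 81/53 - 169/200 = 7243/10600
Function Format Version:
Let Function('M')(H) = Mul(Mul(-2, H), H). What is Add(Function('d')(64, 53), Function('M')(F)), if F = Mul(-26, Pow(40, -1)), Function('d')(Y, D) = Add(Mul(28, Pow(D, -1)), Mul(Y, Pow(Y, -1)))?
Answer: Rational(7243, 10600) ≈ 0.68330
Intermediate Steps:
Function('d')(Y, D) = Add(1, Mul(28, Pow(D, -1))) (Function('d')(Y, D) = Add(Mul(28, Pow(D, -1)), 1) = Add(1, Mul(28, Pow(D, -1))))
F = Rational(-13, 20) (F = Mul(-26, Rational(1, 40)) = Rational(-13, 20) ≈ -0.65000)
Function('M')(H) = Mul(-2, Pow(H, 2))
Add(Function('d')(64, 53), Function('M')(F)) = Add(Mul(Pow(53, -1), Add(28, 53)), Mul(-2, Pow(Rational(-13, 20), 2))) = Add(Mul(Rational(1, 53), 81), Mul(-2, Rational(169, 400))) = Add(Rational(81, 53), Rational(-169, 200)) = Rational(7243, 10600)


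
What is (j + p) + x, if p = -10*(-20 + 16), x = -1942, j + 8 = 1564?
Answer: -346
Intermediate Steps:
j = 1556 (j = -8 + 1564 = 1556)
p = 40 (p = -10*(-4) = 40)
(j + p) + x = (1556 + 40) - 1942 = 1596 - 1942 = -346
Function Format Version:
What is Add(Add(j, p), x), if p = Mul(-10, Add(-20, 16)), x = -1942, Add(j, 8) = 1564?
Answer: -346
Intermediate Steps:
j = 1556 (j = Add(-8, 1564) = 1556)
p = 40 (p = Mul(-10, -4) = 40)
Add(Add(j, p), x) = Add(Add(1556, 40), -1942) = Add(1596, -1942) = -346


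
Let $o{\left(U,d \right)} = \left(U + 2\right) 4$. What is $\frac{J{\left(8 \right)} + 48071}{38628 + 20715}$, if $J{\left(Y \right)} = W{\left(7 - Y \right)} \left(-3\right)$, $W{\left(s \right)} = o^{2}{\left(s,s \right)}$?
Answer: $\frac{48023}{59343} \approx 0.80924$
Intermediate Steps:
$o{\left(U,d \right)} = 8 + 4 U$ ($o{\left(U,d \right)} = \left(2 + U\right) 4 = 8 + 4 U$)
$W{\left(s \right)} = \left(8 + 4 s\right)^{2}$
$J{\left(Y \right)} = - 48 \left(9 - Y\right)^{2}$ ($J{\left(Y \right)} = 16 \left(2 - \left(-7 + Y\right)\right)^{2} \left(-3\right) = 16 \left(9 - Y\right)^{2} \left(-3\right) = - 48 \left(9 - Y\right)^{2}$)
$\frac{J{\left(8 \right)} + 48071}{38628 + 20715} = \frac{- 48 \left(-9 + 8\right)^{2} + 48071}{38628 + 20715} = \frac{- 48 \left(-1\right)^{2} + 48071}{59343} = \left(\left(-48\right) 1 + 48071\right) \frac{1}{59343} = \left(-48 + 48071\right) \frac{1}{59343} = 48023 \cdot \frac{1}{59343} = \frac{48023}{59343}$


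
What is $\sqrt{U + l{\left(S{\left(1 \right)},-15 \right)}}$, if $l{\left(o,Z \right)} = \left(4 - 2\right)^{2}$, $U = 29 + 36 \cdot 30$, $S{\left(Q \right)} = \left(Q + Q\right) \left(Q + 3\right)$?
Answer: $\sqrt{1113} \approx 33.362$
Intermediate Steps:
$S{\left(Q \right)} = 2 Q \left(3 + Q\right)$
$U = 1109$ ($U = 29 + 1080 = 1109$)
$l{\left(o,Z \right)} = 4$ ($l{\left(o,Z \right)} = 2^{2} = 4$)
$\sqrt{U + l{\left(S{\left(1 \right)},-15 \right)}} = \sqrt{1109 + 4} = \sqrt{1113}$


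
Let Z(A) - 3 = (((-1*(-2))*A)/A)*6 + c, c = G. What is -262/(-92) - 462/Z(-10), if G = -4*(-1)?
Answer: -18763/874 ≈ -21.468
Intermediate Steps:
G = 4
c = 4
Z(A) = 19 (Z(A) = 3 + ((((-1*(-2))*A)/A)*6 + 4) = 3 + (((2*A)/A)*6 + 4) = 3 + (2*6 + 4) = 3 + (12 + 4) = 3 + 16 = 19)
-262/(-92) - 462/Z(-10) = -262/(-92) - 462/19 = -262*(-1/92) - 462*1/19 = 131/46 - 462/19 = -18763/874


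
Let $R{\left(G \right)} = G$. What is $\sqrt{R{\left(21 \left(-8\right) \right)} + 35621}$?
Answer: $11 \sqrt{293} \approx 188.29$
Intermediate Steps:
$\sqrt{R{\left(21 \left(-8\right) \right)} + 35621} = \sqrt{21 \left(-8\right) + 35621} = \sqrt{-168 + 35621} = \sqrt{35453} = 11 \sqrt{293}$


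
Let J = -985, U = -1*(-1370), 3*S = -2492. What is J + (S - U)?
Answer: -9557/3 ≈ -3185.7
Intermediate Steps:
S = -2492/3 (S = (⅓)*(-2492) = -2492/3 ≈ -830.67)
U = 1370
J + (S - U) = -985 + (-2492/3 - 1*1370) = -985 + (-2492/3 - 1370) = -985 - 6602/3 = -9557/3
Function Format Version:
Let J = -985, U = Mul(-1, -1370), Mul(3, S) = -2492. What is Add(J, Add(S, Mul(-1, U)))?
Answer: Rational(-9557, 3) ≈ -3185.7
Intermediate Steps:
S = Rational(-2492, 3) (S = Mul(Rational(1, 3), -2492) = Rational(-2492, 3) ≈ -830.67)
U = 1370
Add(J, Add(S, Mul(-1, U))) = Add(-985, Add(Rational(-2492, 3), Mul(-1, 1370))) = Add(-985, Add(Rational(-2492, 3), -1370)) = Add(-985, Rational(-6602, 3)) = Rational(-9557, 3)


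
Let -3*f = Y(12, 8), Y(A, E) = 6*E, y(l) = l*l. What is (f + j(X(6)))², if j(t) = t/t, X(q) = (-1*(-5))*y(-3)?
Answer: 225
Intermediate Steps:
y(l) = l²
X(q) = 45 (X(q) = -1*(-5)*(-3)² = 5*9 = 45)
j(t) = 1
f = -16 (f = -2*8 = -⅓*48 = -16)
(f + j(X(6)))² = (-16 + 1)² = (-15)² = 225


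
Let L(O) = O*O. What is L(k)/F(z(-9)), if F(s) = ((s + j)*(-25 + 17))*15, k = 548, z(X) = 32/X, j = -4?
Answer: 56307/170 ≈ 331.22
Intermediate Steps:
F(s) = 480 - 120*s (F(s) = ((s - 4)*(-25 + 17))*15 = ((-4 + s)*(-8))*15 = (32 - 8*s)*15 = 480 - 120*s)
L(O) = O**2
L(k)/F(z(-9)) = 548**2/(480 - 3840/(-9)) = 300304/(480 - 3840*(-1)/9) = 300304/(480 - 120*(-32/9)) = 300304/(480 + 1280/3) = 300304/(2720/3) = 300304*(3/2720) = 56307/170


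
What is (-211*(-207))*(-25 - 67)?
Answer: -4018284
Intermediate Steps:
(-211*(-207))*(-25 - 67) = 43677*(-92) = -4018284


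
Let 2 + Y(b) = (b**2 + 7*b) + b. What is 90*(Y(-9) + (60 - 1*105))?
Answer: -3420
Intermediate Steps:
Y(b) = -2 + b**2 + 8*b (Y(b) = -2 + ((b**2 + 7*b) + b) = -2 + (b**2 + 8*b) = -2 + b**2 + 8*b)
90*(Y(-9) + (60 - 1*105)) = 90*((-2 + (-9)**2 + 8*(-9)) + (60 - 1*105)) = 90*((-2 + 81 - 72) + (60 - 105)) = 90*(7 - 45) = 90*(-38) = -3420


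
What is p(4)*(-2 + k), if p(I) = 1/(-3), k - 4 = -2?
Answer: 0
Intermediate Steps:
k = 2 (k = 4 - 2 = 2)
p(I) = -⅓
p(4)*(-2 + k) = -(-2 + 2)/3 = -⅓*0 = 0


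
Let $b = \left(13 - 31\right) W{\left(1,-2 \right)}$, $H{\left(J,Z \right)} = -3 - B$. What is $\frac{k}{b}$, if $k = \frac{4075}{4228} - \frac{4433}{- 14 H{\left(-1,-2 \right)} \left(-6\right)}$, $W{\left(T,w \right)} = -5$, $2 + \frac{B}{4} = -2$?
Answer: $- \frac{19633}{570780} \approx -0.034397$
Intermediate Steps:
$B = -16$ ($B = -8 + 4 \left(-2\right) = -8 - 8 = -16$)
$H{\left(J,Z \right)} = 13$ ($H{\left(J,Z \right)} = -3 - -16 = -3 + 16 = 13$)
$b = 90$ ($b = \left(13 - 31\right) \left(-5\right) = \left(-18\right) \left(-5\right) = 90$)
$k = - \frac{19633}{6342}$ ($k = \frac{4075}{4228} - \frac{4433}{\left(-14\right) 13 \left(-6\right)} = 4075 \cdot \frac{1}{4228} - \frac{4433}{\left(-182\right) \left(-6\right)} = \frac{4075}{4228} - \frac{4433}{1092} = \frac{4075}{4228} - \frac{341}{84} = - \frac{19633}{6342} \approx -3.0957$)
$\frac{k}{b} = - \frac{19633}{6342 \cdot 90} = \left(- \frac{19633}{6342}\right) \frac{1}{90} = - \frac{19633}{570780}$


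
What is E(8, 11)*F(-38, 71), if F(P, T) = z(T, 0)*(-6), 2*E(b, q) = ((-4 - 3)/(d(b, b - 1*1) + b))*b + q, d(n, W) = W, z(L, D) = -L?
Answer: 7739/5 ≈ 1547.8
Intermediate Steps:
E(b, q) = q/2 - 7*b/(2*(-1 + 2*b)) (E(b, q) = (((-4 - 3)/((b - 1*1) + b))*b + q)/2 = ((-7/((b - 1) + b))*b + q)/2 = ((-7/((-1 + b) + b))*b + q)/2 = ((-7/(-1 + 2*b))*b + q)/2 = (-7*b/(-1 + 2*b) + q)/2 = (q - 7*b/(-1 + 2*b))/2 = q/2 - 7*b/(2*(-1 + 2*b)))
F(P, T) = 6*T (F(P, T) = -T*(-6) = 6*T)
E(8, 11)*F(-38, 71) = ((-1*11 - 7*8 + 2*8*11)/(2*(-1 + 2*8)))*(6*71) = ((-11 - 56 + 176)/(2*(-1 + 16)))*426 = ((½)*109/15)*426 = ((½)*(1/15)*109)*426 = (109/30)*426 = 7739/5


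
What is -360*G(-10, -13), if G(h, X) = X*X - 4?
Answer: -59400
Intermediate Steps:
G(h, X) = -4 + X² (G(h, X) = X² - 4 = -4 + X²)
-360*G(-10, -13) = -360*(-4 + (-13)²) = -360*(-4 + 169) = -360*165 = -59400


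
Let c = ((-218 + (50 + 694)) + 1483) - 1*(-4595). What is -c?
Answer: -6604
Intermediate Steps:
c = 6604 (c = ((-218 + 744) + 1483) + 4595 = (526 + 1483) + 4595 = 2009 + 4595 = 6604)
-c = -1*6604 = -6604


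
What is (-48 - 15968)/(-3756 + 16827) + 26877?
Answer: 351293251/13071 ≈ 26876.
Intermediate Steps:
(-48 - 15968)/(-3756 + 16827) + 26877 = -16016/13071 + 26877 = 351293251/13071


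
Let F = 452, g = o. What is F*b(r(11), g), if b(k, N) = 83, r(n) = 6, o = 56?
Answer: 37516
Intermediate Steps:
g = 56
F*b(r(11), g) = 452*83 = 37516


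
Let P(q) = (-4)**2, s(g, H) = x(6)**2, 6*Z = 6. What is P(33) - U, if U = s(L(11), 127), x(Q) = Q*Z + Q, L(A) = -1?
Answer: -128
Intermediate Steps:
Z = 1 (Z = (1/6)*6 = 1)
x(Q) = 2*Q (x(Q) = Q*1 + Q = Q + Q = 2*Q)
s(g, H) = 144 (s(g, H) = (2*6)**2 = 12**2 = 144)
P(q) = 16
U = 144
P(33) - U = 16 - 1*144 = 16 - 144 = -128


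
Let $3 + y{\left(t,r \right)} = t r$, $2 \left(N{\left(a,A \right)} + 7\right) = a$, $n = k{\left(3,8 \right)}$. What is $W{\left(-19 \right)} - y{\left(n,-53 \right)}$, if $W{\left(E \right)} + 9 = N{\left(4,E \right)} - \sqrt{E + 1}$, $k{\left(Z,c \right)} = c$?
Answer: $413 - 3 i \sqrt{2} \approx 413.0 - 4.2426 i$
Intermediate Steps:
$n = 8$
$N{\left(a,A \right)} = -7 + \frac{a}{2}$
$y{\left(t,r \right)} = -3 + r t$ ($y{\left(t,r \right)} = -3 + t r = -3 + r t$)
$W{\left(E \right)} = -14 - \sqrt{1 + E}$ ($W{\left(E \right)} = -9 - \left(5 + \sqrt{E + 1}\right) = -9 - \left(5 + \sqrt{1 + E}\right) = -14 - \sqrt{1 + E}$)
$W{\left(-19 \right)} - y{\left(n,-53 \right)} = \left(-14 - \sqrt{1 - 19}\right) - \left(-3 - 424\right) = \left(-14 - \sqrt{-18}\right) - \left(-3 - 424\right) = \left(-14 - 3 i \sqrt{2}\right) - -427 = \left(-14 - 3 i \sqrt{2}\right) + 427 = 413 - 3 i \sqrt{2}$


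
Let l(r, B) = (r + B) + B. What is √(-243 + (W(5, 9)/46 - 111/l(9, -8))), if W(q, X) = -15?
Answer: I*√23584890/322 ≈ 15.082*I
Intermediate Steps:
l(r, B) = r + 2*B (l(r, B) = (B + r) + B = r + 2*B)
√(-243 + (W(5, 9)/46 - 111/l(9, -8))) = √(-243 + (-15/46 - 111/(9 + 2*(-8)))) = √(-243 + (-15*1/46 - 111/(9 - 16))) = √(-243 + (-15/46 - 111/(-7))) = √(-243 + (-15/46 - 111*(-⅐))) = √(-243 + (-15/46 + 111/7)) = √(-243 + 5001/322) = √(-73245/322) = I*√23584890/322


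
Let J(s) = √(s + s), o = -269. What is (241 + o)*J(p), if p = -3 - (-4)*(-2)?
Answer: -28*I*√22 ≈ -131.33*I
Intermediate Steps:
p = -11 (p = -3 - 1*8 = -3 - 8 = -11)
J(s) = √2*√s (J(s) = √(2*s) = √2*√s)
(241 + o)*J(p) = (241 - 269)*(√2*√(-11)) = -28*√2*I*√11 = -28*I*√22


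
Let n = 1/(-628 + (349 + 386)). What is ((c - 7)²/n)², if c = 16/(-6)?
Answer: 8097660169/81 ≈ 9.9971e+7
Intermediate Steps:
c = -8/3 (c = 16*(-⅙) = -8/3 ≈ -2.6667)
n = 1/107 (n = 1/(-628 + 735) = 1/107 ≈ 0.0093458)
((c - 7)²/n)² = ((-8/3 - 7)²/(1/107))² = ((-29/3)²*107)² = ((841/9)*107)² = (89987/9)² = 8097660169/81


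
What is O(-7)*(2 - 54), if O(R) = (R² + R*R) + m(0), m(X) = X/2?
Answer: -5096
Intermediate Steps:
m(X) = X/2 (m(X) = X*(½) = X/2)
O(R) = 2*R² (O(R) = (R² + R*R) + (½)*0 = (R² + R²) + 0 = 2*R² + 0 = 2*R²)
O(-7)*(2 - 54) = (2*(-7)²)*(2 - 54) = (2*49)*(-52) = 98*(-52) = -5096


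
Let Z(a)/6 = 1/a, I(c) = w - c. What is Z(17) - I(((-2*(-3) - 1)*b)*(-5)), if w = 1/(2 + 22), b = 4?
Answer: -40673/408 ≈ -99.689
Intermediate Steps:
w = 1/24 ≈ 0.041667
I(c) = 1/24 - c
Z(a) = 6/a
Z(17) - I(((-2*(-3) - 1)*b)*(-5)) = 6/17 - (1/24 - (-2*(-3) - 1)*4*(-5)) = 6*(1/17) - (1/24 - (6 - 1)*4*(-5)) = 6/17 - (1/24 - 5*4*(-5)) = 6/17 - (1/24 - 20*(-5)) = 6/17 - (1/24 - 1*(-100)) = 6/17 - (1/24 + 100) = 6/17 - 1*2401/24 = 6/17 - 2401/24 = -40673/408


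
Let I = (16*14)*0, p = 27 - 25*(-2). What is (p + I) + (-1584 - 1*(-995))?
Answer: -512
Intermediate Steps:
p = 77 (p = 27 + 50 = 77)
I = 0 (I = 224*0 = 0)
(p + I) + (-1584 - 1*(-995)) = (77 + 0) + (-1584 - 1*(-995)) = 77 + (-1584 + 995) = 77 - 589 = -512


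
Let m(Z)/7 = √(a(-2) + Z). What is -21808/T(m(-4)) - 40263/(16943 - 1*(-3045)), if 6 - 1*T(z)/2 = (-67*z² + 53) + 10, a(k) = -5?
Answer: -243499175/147931188 ≈ -1.6460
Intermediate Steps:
m(Z) = 7*√(-5 + Z)
T(z) = -114 + 134*z² (T(z) = 12 - 2*((-67*z² + 53) + 10) = 12 - 2*((53 - 67*z²) + 10) = 12 - 2*(63 - 67*z²) = 12 + (-126 + 134*z²) = -114 + 134*z²)
-21808/T(m(-4)) - 40263/(16943 - 1*(-3045)) = -21808/(-114 + 134*(7*√(-5 - 4))²) - 40263/(16943 - 1*(-3045)) = -21808/(-114 + 134*(7*√(-9))²) - 40263/(16943 + 3045) = -21808/(-114 + 134*(7*(3*I))²) - 40263/19988 = -21808/(-114 + 134*(21*I)²) - 40263*1/19988 = -21808/(-114 + 134*(-441)) - 40263/19988 = -21808/(-114 - 59094) - 40263/19988 = -21808/(-59208) - 40263/19988 = -21808*(-1/59208) - 40263/19988 = 2726/7401 - 40263/19988 = -243499175/147931188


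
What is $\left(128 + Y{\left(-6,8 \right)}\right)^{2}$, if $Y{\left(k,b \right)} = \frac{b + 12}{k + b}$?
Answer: $19044$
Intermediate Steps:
$Y{\left(k,b \right)} = \frac{12 + b}{b + k}$
$\left(128 + Y{\left(-6,8 \right)}\right)^{2} = \left(128 + \frac{12 + 8}{8 - 6}\right)^{2} = \left(128 + \frac{1}{2} \cdot 20\right)^{2} = \left(128 + 10\right)^{2} = 138^{2} = 19044$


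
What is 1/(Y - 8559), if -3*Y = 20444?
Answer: -3/46121 ≈ -6.5046e-5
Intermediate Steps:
Y = -20444/3 (Y = -⅓*20444 = -20444/3 ≈ -6814.7)
1/(Y - 8559) = 1/(-20444/3 - 8559) = 1/(-46121/3) = -3/46121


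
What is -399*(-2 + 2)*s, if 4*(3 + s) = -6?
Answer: 0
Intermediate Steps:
s = -9/2 (s = -3 + (1/4)*(-6) = -3 - 3/2 = -9/2 ≈ -4.5000)
-399*(-2 + 2)*s = -399*(-2 + 2)*(-9)/2 = -0*(-9)/2 = -399*0 = 0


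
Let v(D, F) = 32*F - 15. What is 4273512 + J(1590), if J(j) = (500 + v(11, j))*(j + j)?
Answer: 167614212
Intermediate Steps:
v(D, F) = -15 + 32*F
J(j) = 2*j*(485 + 32*j) (J(j) = (500 + (-15 + 32*j))*(j + j) = (485 + 32*j)*(2*j) = 2*j*(485 + 32*j))
4273512 + J(1590) = 4273512 + 2*1590*(485 + 32*1590) = 4273512 + 2*1590*(485 + 50880) = 4273512 + 2*1590*51365 = 4273512 + 163340700 = 167614212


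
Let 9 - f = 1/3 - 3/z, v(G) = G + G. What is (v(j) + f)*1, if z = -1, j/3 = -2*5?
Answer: -163/3 ≈ -54.333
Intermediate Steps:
j = -30 (j = 3*(-2*5) = 3*(-10) = -30)
v(G) = 2*G
f = 17/3 (f = 9 - (1/3 - 3/(-1)) = 9 - (1*(⅓) - 3*(-1)) = 9 - (⅓ + 3) = 9 - 1*10/3 = 9 - 10/3 = 17/3 ≈ 5.6667)
(v(j) + f)*1 = (2*(-30) + 17/3)*1 = (-60 + 17/3)*1 = -163/3*1 = -163/3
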